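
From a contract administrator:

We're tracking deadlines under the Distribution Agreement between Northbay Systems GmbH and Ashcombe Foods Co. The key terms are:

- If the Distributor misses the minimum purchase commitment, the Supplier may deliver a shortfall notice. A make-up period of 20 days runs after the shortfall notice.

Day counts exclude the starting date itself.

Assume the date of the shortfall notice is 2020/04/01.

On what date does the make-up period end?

2020/04/21

The last day of the make-up period: 2020/04/01 + 20 days = 2020/04/21.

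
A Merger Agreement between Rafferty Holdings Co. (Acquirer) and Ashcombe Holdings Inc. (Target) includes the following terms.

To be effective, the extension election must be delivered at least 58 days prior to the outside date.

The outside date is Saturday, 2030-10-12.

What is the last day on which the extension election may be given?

Counting back 58 calendar days from 2030-10-12 gives 2030-08-15.

2030-08-15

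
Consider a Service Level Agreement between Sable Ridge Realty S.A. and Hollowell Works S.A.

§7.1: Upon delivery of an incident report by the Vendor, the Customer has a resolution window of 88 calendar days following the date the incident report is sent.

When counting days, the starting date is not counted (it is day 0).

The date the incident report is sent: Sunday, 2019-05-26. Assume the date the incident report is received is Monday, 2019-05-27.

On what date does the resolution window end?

2019-08-22

The last day of the resolution window: 88 calendar days after 2019-05-26 is 2019-08-22.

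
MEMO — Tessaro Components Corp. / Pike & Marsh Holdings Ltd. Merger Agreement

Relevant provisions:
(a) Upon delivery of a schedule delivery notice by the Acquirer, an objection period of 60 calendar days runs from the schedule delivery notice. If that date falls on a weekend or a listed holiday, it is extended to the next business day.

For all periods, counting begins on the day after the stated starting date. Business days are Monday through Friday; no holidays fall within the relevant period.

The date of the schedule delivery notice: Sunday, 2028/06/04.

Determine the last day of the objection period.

The last day of the objection period: 2028/06/04 + 60 days = 2028/08/03. 2028/08/03 is a Thursday, so no roll-forward applies.

2028/08/03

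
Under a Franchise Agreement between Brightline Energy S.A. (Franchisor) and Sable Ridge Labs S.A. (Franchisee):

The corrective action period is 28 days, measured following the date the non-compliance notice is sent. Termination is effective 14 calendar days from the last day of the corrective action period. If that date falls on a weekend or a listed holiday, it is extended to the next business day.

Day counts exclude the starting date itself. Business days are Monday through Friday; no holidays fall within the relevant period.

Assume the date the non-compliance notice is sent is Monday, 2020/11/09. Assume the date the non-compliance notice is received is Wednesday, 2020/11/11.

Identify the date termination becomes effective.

2020/12/21

The last day of the corrective action period: 2020/11/09 + 28 days = 2020/12/07.
The date termination becomes effective: 2020/12/07 + 14 days = 2020/12/21. 2020/12/21 is a Monday, so no roll-forward applies.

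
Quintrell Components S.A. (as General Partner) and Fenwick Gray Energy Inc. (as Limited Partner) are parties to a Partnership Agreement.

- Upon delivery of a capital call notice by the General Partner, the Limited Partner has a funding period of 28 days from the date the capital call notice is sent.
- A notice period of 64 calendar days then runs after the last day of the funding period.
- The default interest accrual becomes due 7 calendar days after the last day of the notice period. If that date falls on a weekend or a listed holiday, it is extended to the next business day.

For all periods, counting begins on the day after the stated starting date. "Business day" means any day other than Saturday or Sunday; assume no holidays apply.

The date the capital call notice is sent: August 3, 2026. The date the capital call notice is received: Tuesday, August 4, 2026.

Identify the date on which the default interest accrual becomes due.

The last day of the funding period: 28 calendar days after August 3, 2026 is August 31, 2026.
The last day of the notice period: 64 calendar days after August 31, 2026 is November 3, 2026.
The date on which the default interest accrual becomes due: 7 calendar days after November 3, 2026 is November 10, 2026. November 10, 2026 is a Tuesday, so no roll-forward applies.

November 10, 2026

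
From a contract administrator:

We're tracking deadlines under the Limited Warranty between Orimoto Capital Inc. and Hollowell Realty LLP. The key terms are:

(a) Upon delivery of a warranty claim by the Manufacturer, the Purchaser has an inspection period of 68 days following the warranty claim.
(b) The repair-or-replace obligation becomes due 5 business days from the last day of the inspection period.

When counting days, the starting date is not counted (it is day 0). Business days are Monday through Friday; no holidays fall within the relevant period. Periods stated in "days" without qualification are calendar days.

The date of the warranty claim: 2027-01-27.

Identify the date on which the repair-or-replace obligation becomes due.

The last day of the inspection period: 68 calendar days after 2027-01-27 is 2027-04-05.
The date on which the repair-or-replace obligation becomes due: counting 5 business days from Monday, 2027-04-05 (Apr 6, Apr 7, Apr 8, Apr 9, Apr 12, skipping weekends) reaches Monday, 2027-04-12.

2027-04-12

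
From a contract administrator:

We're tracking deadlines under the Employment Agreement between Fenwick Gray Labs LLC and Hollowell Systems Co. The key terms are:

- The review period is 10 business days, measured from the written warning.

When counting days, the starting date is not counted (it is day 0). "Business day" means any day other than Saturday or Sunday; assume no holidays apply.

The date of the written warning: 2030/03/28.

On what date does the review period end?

The last day of the review period: counting 10 business days from Thursday, 2030/03/28 (Mar 29, Apr 1, Apr 2, Apr 3, Apr 4, Apr 5, Apr 8, Apr 9, Apr 10, Apr 11, skipping weekends) reaches Thursday, 2030/04/11.

2030/04/11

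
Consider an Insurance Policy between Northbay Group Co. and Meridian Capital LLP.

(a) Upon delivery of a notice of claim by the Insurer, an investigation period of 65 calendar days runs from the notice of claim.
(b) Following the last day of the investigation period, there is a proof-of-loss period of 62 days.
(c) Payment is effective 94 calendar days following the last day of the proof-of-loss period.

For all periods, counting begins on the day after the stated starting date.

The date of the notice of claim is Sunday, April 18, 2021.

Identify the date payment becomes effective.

The last day of the investigation period: 65 calendar days after April 18, 2021 is June 22, 2021.
Adding 62 calendar days to June 22, 2021 gives August 23, 2021, which is the last day of the proof-of-loss period.
Adding 94 calendar days to August 23, 2021 gives November 25, 2021, which is the date payment becomes effective.

November 25, 2021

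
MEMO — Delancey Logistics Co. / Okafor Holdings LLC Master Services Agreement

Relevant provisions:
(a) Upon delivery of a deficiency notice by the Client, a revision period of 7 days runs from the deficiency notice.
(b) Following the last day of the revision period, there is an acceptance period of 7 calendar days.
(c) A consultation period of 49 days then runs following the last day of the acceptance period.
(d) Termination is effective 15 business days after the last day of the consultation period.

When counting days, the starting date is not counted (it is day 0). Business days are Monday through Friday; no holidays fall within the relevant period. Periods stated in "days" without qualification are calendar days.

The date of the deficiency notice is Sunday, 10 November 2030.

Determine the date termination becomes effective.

Adding 7 calendar days to 10 November 2030 gives 17 November 2030, which is the last day of the revision period.
The last day of the acceptance period: 17 November 2030 + 7 days = 24 November 2030.
Adding 49 calendar days to 24 November 2030 gives 12 January 2031, which is the last day of the consultation period.
From Sunday, 12 January 2031, 15 business days (Jan 13, Jan 14, Jan 15, Jan 16, …, Jan 29, Jan 30, Jan 31, skipping weekends) brings us to Friday, 31 January 2031, which is the date termination becomes effective.

31 January 2031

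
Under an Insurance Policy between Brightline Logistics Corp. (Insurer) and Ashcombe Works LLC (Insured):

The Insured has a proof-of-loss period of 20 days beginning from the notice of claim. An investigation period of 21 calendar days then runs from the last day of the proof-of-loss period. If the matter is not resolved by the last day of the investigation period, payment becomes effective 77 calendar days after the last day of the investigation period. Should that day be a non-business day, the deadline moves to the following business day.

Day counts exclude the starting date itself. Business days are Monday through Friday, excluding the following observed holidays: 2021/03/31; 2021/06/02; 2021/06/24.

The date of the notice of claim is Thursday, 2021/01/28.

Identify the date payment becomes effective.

2021/05/26

The last day of the proof-of-loss period: 2021/01/28 + 20 days = 2021/02/17.
The last day of the investigation period: 2021/02/17 + 21 days = 2021/03/10.
The date payment becomes effective: 2021/03/10 + 77 days = 2021/05/26. 2021/05/26 is a Wednesday and is not a listed holiday, so no roll-forward applies.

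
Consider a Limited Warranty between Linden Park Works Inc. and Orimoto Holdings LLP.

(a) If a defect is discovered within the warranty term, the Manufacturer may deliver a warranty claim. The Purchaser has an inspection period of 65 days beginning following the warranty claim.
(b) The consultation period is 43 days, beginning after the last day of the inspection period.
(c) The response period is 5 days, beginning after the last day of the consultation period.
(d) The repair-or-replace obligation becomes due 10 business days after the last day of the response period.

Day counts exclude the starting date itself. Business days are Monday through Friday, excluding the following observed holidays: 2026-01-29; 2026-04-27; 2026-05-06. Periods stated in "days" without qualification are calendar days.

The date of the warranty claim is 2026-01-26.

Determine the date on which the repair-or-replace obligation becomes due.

2026-06-02

The last day of the inspection period: 65 calendar days after 2026-01-26 is 2026-04-01.
The last day of the consultation period: 43 calendar days after 2026-04-01 is 2026-05-14.
The last day of the response period: 2026-05-14 + 5 days = 2026-05-19.
The date on which the repair-or-replace obligation becomes due: 10 business days after Tuesday, 2026-05-19, skipping weekends — May 20, May 21, May 22, May 25, May 26, May 27, May 28, May 29, Jun 1, Jun 2 — lands on Tuesday, 2026-06-02.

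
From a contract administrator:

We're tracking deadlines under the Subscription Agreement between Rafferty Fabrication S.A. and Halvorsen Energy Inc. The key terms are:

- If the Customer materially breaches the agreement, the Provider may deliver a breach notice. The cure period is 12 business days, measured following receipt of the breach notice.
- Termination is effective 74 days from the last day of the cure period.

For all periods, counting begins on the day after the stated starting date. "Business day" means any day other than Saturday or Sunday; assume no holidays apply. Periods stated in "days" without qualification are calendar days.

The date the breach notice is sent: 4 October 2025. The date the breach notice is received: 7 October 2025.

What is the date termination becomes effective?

5 January 2026

From Tuesday, 7 October 2025, 12 business days (Oct 8, Oct 9, Oct 10, Oct 13, …, Oct 21, Oct 22, Oct 23, skipping weekends) brings us to Thursday, 23 October 2025, which is the last day of the cure period.
The date termination becomes effective: 74 calendar days after 23 October 2025 is 5 January 2026.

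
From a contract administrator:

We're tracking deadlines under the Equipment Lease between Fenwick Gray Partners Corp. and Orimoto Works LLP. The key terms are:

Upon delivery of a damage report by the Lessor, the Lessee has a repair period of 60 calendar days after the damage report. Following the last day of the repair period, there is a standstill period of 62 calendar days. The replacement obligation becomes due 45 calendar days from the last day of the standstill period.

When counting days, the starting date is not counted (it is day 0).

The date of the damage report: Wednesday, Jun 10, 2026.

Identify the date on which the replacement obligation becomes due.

Nov 24, 2026

The last day of the repair period: Jun 10, 2026 + 60 days = Aug 9, 2026.
The last day of the standstill period: Aug 9, 2026 + 62 days = Oct 10, 2026.
The date on which the replacement obligation becomes due: 45 calendar days after Oct 10, 2026 is Nov 24, 2026.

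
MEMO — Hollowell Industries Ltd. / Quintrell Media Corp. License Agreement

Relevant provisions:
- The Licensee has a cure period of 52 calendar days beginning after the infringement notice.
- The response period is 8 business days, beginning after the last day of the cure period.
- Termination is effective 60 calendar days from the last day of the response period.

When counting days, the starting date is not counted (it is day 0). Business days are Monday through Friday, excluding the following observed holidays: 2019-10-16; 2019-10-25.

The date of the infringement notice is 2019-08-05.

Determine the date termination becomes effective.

2019-12-07

The last day of the cure period: 2019-08-05 + 52 days = 2019-09-26.
From Thursday, 2019-09-26, 8 business days (Sep 27, Sep 30, Oct 1, Oct 2, Oct 3, Oct 4, Oct 7, Oct 8, skipping weekends) brings us to Tuesday, 2019-10-08, which is the last day of the response period.
The date termination becomes effective: 60 calendar days after 2019-10-08 is 2019-12-07.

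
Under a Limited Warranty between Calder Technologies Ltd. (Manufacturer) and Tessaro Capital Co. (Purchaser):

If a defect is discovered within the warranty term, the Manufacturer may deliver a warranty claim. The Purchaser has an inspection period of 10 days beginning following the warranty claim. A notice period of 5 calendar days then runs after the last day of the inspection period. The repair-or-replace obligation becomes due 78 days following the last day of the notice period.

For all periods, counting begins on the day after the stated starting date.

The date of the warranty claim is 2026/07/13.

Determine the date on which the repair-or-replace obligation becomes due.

2026/10/14

The last day of the inspection period: 2026/07/13 + 10 days = 2026/07/23.
The last day of the notice period: 2026/07/23 + 5 days = 2026/07/28.
The date on which the repair-or-replace obligation becomes due: 78 calendar days after 2026/07/28 is 2026/10/14.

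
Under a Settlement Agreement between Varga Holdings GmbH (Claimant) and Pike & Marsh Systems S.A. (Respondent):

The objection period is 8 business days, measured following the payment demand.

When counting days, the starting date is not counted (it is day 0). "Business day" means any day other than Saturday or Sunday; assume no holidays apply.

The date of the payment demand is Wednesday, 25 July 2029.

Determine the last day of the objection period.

The last day of the objection period: counting 8 business days from Wednesday, 25 July 2029 (Jul 26, Jul 27, Jul 30, Jul 31, Aug 1, Aug 2, Aug 3, Aug 6, skipping weekends) reaches Monday, 6 August 2029.

6 August 2029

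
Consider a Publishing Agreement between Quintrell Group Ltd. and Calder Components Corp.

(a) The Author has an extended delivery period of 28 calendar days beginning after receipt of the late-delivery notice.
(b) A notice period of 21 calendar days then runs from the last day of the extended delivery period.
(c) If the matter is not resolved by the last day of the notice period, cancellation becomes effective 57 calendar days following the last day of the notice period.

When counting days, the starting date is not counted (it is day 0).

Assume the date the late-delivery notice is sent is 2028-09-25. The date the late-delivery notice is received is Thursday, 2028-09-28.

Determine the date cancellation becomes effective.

Adding 28 calendar days to 2028-09-28 gives 2028-10-26, which is the last day of the extended delivery period.
Adding 21 calendar days to 2028-10-26 gives 2028-11-16, which is the last day of the notice period.
The date cancellation becomes effective: 57 calendar days after 2028-11-16 is 2029-01-12.

2029-01-12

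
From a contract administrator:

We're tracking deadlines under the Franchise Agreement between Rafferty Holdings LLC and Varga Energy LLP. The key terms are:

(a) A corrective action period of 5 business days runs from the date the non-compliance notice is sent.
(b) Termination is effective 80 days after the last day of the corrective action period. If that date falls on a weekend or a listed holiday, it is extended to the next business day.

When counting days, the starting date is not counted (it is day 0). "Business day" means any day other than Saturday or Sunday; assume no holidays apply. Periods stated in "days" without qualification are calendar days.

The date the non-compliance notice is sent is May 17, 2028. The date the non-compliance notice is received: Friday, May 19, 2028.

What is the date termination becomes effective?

The last day of the corrective action period: counting 5 business days from Wednesday, May 17, 2028 (May 18, May 19, May 22, May 23, May 24, skipping weekends) reaches Wednesday, May 24, 2028.
The date termination becomes effective: 80 calendar days after May 24, 2028 is August 12, 2028. That falls on a Saturday, so it rolls to the next business day, Monday, August 14, 2028.

August 14, 2028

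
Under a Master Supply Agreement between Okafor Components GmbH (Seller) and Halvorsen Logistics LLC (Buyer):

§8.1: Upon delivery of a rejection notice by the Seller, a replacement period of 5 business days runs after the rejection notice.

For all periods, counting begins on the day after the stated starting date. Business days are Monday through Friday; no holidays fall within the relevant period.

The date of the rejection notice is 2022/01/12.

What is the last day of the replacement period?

2022/01/19

The last day of the replacement period: counting 5 business days from Wednesday, 2022/01/12 (Jan 13, Jan 14, Jan 17, Jan 18, Jan 19, skipping weekends) reaches Wednesday, 2022/01/19.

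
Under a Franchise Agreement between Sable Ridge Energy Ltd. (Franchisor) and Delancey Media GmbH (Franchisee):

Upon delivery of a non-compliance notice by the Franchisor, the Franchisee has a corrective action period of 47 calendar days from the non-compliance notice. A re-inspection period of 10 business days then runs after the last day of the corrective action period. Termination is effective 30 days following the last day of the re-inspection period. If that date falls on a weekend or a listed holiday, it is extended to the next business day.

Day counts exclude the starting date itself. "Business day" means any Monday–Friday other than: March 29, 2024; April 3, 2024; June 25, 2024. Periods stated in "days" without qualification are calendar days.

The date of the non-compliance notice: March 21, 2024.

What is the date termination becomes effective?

Adding 47 calendar days to March 21, 2024 gives May 7, 2024, which is the last day of the corrective action period.
The last day of the re-inspection period: counting 10 business days from Tuesday, May 7, 2024 (May 8, May 9, May 10, May 13, May 14, May 15, May 16, May 17, May 20, May 21, skipping weekends) reaches Tuesday, May 21, 2024.
The date termination becomes effective: 30 calendar days after May 21, 2024 is June 20, 2024. June 20, 2024 is a Thursday and is not a listed holiday, so no roll-forward applies.

June 20, 2024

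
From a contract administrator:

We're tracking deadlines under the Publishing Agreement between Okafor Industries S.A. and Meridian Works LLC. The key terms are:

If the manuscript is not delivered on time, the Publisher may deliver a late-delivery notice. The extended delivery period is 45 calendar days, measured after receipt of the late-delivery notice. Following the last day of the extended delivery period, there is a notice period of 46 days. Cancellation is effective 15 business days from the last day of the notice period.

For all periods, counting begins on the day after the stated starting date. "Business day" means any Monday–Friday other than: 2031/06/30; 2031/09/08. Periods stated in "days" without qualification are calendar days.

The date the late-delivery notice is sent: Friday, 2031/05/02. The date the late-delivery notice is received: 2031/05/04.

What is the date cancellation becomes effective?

The last day of the extended delivery period: 2031/05/04 + 45 days = 2031/06/18.
The last day of the notice period: 46 calendar days after 2031/06/18 is 2031/08/03.
From Sunday, 2031/08/03, 15 business days (Aug 4, Aug 5, Aug 6, Aug 7, …, Aug 20, Aug 21, Aug 22, skipping weekends) brings us to Friday, 2031/08/22, which is the date cancellation becomes effective.

2031/08/22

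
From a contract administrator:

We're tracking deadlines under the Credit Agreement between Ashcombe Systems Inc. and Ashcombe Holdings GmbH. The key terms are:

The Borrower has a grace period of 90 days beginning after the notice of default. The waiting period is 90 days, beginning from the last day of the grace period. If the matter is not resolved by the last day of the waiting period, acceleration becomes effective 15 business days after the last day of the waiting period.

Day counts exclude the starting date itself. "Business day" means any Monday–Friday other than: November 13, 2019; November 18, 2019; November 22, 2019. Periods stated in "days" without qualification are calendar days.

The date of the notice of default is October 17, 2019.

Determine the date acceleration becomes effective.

May 5, 2020

The last day of the grace period: October 17, 2019 + 90 days = January 15, 2020.
The last day of the waiting period: 90 calendar days after January 15, 2020 is April 14, 2020.
The date acceleration becomes effective: counting 15 business days from Tuesday, April 14, 2020 (Apr 15, Apr 16, Apr 17, Apr 20, …, May 1, May 4, May 5, skipping weekends) reaches Tuesday, May 5, 2020.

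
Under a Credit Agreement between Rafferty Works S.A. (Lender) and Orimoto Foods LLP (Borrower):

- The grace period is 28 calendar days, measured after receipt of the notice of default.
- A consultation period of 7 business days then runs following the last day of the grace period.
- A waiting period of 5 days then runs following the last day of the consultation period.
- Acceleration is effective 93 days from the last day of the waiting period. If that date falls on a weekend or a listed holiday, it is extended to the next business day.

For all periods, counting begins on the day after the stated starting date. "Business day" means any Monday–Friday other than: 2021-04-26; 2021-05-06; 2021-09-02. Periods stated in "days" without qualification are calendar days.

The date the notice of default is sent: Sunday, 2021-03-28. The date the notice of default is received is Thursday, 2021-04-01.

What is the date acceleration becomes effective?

2021-08-17

The last day of the grace period: 28 calendar days after 2021-04-01 is 2021-04-29.
The last day of the consultation period: counting 7 business days from Thursday, 2021-04-29 (Apr 30, May 3, May 4, May 5, May 7, May 10, May 11, skipping weekends and the listed holiday on May 6) reaches Tuesday, 2021-05-11.
The last day of the waiting period: 2021-05-11 + 5 days = 2021-05-16.
Adding 93 calendar days to 2021-05-16 gives 2021-08-17, which is the date acceleration becomes effective. 2021-08-17 is a Tuesday and is not a listed holiday, so no roll-forward applies.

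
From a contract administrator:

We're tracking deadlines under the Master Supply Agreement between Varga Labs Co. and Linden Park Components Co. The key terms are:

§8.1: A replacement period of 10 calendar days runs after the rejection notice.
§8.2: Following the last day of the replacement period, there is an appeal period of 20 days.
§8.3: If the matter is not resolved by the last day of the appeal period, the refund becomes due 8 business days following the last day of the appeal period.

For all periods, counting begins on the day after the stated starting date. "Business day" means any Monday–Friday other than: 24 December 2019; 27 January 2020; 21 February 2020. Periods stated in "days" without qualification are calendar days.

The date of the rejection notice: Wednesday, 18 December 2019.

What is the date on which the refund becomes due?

30 January 2020

The last day of the replacement period: 10 calendar days after 18 December 2019 is 28 December 2019.
The last day of the appeal period: 28 December 2019 + 20 days = 17 January 2020.
The date on which the refund becomes due: 8 business days after Friday, 17 January 2020, skipping weekends and the listed holiday on Jan 27 — Jan 20, Jan 21, Jan 22, Jan 23, Jan 24, Jan 28, Jan 29, Jan 30 — lands on Thursday, 30 January 2020.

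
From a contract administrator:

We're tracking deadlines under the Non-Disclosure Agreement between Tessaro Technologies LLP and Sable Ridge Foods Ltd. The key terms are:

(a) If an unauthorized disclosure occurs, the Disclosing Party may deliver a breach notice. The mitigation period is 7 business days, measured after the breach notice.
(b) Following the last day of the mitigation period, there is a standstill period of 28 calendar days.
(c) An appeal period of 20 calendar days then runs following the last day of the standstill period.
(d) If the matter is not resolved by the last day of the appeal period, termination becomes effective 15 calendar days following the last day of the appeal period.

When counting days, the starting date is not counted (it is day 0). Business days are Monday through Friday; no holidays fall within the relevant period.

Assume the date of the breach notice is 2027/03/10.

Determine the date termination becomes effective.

The last day of the mitigation period: counting 7 business days from Wednesday, 2027/03/10 (Mar 11, Mar 12, Mar 15, Mar 16, Mar 17, Mar 18, Mar 19, skipping weekends) reaches Friday, 2027/03/19.
The last day of the standstill period: 2027/03/19 + 28 days = 2027/04/16.
The last day of the appeal period: 2027/04/16 + 20 days = 2027/05/06.
The date termination becomes effective: 15 calendar days after 2027/05/06 is 2027/05/21.

2027/05/21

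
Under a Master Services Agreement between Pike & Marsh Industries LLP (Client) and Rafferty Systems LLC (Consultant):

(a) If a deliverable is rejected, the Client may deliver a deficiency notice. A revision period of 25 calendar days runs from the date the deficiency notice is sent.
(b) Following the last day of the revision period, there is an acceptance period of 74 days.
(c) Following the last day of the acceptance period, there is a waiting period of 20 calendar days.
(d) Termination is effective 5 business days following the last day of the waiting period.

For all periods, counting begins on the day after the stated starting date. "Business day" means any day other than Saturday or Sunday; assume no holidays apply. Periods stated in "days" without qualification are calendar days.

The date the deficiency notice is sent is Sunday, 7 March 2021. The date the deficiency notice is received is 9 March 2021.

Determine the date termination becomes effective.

The last day of the revision period: 7 March 2021 + 25 days = 1 April 2021.
Adding 74 calendar days to 1 April 2021 gives 14 June 2021, which is the last day of the acceptance period.
The last day of the waiting period: 20 calendar days after 14 June 2021 is 4 July 2021.
The date termination becomes effective: counting 5 business days from Sunday, 4 July 2021 (Jul 5, Jul 6, Jul 7, Jul 8, Jul 9, skipping weekends) reaches Friday, 9 July 2021.

9 July 2021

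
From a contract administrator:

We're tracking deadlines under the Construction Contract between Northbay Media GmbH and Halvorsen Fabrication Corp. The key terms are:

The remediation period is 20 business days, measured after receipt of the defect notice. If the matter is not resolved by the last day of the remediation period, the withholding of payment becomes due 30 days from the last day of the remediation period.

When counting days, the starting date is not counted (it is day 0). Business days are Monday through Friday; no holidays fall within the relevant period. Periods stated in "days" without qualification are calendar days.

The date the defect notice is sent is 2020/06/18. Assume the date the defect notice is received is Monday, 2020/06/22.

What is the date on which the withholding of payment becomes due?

From Monday, 2020/06/22, 20 business days (Jun 23, Jun 24, Jun 25, Jun 26, …, Jul 16, Jul 17, Jul 20, skipping weekends) brings us to Monday, 2020/07/20, which is the last day of the remediation period.
Adding 30 calendar days to 2020/07/20 gives 2020/08/19, which is the date on which the withholding of payment becomes due.

2020/08/19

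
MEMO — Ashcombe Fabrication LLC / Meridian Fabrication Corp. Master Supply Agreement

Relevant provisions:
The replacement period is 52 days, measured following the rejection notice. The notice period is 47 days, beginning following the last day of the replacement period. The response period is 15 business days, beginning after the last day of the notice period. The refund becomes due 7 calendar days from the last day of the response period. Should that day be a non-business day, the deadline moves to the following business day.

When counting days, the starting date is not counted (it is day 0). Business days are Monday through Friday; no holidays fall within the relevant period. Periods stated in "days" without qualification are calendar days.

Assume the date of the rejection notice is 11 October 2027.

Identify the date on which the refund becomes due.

The last day of the replacement period: 52 calendar days after 11 October 2027 is 2 December 2027.
The last day of the notice period: 2 December 2027 + 47 days = 18 January 2028.
The last day of the response period: 15 business days after Tuesday, 18 January 2028, skipping weekends — Jan 19, Jan 20, Jan 21, Jan 24, …, Feb 4, Feb 7, Feb 8 — lands on Tuesday, 8 February 2028.
Adding 7 calendar days to 8 February 2028 gives 15 February 2028, which is the date on which the refund becomes due. 15 February 2028 is a Tuesday, so no roll-forward applies.

15 February 2028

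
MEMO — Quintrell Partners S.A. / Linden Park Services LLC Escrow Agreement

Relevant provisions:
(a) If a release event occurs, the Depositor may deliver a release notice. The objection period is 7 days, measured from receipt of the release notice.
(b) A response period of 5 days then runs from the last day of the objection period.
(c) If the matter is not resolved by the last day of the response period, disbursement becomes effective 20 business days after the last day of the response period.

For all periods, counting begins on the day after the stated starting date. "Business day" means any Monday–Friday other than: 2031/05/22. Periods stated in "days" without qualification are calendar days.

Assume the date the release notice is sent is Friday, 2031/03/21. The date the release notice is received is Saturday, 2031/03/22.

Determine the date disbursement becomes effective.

2031/05/01

Adding 7 calendar days to 2031/03/22 gives 2031/03/29, which is the last day of the objection period.
The last day of the response period: 5 calendar days after 2031/03/29 is 2031/04/03.
The date disbursement becomes effective: counting 20 business days from Thursday, 2031/04/03 (Apr 4, Apr 7, Apr 8, Apr 9, …, Apr 29, Apr 30, May 1, skipping weekends) reaches Thursday, 2031/05/01.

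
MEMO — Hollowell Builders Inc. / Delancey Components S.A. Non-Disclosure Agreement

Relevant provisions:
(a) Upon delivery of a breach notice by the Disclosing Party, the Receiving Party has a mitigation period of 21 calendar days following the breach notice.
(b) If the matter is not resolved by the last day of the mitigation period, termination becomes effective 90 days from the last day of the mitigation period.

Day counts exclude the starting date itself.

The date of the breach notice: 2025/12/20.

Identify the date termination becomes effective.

2026/04/10

The last day of the mitigation period: 2025/12/20 + 21 days = 2026/01/10.
Adding 90 calendar days to 2026/01/10 gives 2026/04/10, which is the date termination becomes effective.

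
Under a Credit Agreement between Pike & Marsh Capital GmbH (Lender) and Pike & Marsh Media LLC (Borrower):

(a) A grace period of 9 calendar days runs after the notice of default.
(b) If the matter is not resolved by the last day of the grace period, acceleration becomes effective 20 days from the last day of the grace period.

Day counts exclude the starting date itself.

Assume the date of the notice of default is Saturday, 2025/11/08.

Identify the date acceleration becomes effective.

2025/12/07

The last day of the grace period: 2025/11/08 + 9 days = 2025/11/17.
The date acceleration becomes effective: 2025/11/17 + 20 days = 2025/12/07.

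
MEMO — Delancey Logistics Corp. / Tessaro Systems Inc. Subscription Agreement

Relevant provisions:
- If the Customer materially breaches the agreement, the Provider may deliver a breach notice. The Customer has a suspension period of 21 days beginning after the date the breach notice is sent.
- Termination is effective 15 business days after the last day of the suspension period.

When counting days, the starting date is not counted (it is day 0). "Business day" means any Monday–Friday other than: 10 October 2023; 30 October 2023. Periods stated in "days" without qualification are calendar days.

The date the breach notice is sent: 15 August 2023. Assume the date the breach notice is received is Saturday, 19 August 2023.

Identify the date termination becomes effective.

Adding 21 calendar days to 15 August 2023 gives 5 September 2023, which is the last day of the suspension period.
From Tuesday, 5 September 2023, 15 business days (Sep 6, Sep 7, Sep 8, Sep 11, …, Sep 22, Sep 25, Sep 26, skipping weekends) brings us to Tuesday, 26 September 2023, which is the date termination becomes effective.

26 September 2023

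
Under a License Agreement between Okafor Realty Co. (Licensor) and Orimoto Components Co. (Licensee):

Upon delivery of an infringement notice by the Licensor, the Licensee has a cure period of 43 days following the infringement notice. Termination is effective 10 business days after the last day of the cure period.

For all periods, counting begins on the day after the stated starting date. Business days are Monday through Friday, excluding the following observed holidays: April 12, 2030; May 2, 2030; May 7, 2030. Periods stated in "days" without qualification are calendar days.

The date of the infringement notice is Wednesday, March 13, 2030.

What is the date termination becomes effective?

May 13, 2030

The last day of the cure period: 43 calendar days after March 13, 2030 is April 25, 2030.
The date termination becomes effective: counting 10 business days from Thursday, April 25, 2030 (Apr 26, Apr 29, Apr 30, May 1, May 3, May 6, May 8, May 9, May 10, May 13, skipping weekends and the listed holidays on May 2, May 7) reaches Monday, May 13, 2030.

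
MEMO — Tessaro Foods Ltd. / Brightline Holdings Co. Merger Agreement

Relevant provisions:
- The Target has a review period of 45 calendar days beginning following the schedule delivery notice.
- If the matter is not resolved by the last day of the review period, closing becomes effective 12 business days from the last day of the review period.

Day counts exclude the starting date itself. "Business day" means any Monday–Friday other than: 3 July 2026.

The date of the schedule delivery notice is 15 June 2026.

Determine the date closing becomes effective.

The last day of the review period: 45 calendar days after 15 June 2026 is 30 July 2026.
From Thursday, 30 July 2026, 12 business days (Jul 31, Aug 3, Aug 4, Aug 5, …, Aug 13, Aug 14, Aug 17, skipping weekends) brings us to Monday, 17 August 2026, which is the date closing becomes effective.

17 August 2026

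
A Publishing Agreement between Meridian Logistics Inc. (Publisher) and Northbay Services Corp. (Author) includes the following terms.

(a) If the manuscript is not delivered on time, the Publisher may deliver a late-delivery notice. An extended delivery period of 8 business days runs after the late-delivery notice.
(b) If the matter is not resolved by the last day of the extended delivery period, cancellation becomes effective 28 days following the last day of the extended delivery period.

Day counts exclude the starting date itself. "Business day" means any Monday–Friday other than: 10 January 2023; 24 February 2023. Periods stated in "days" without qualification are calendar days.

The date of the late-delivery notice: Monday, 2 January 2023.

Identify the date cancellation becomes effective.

The last day of the extended delivery period: 8 business days after Monday, 2 January 2023, skipping weekends and the listed holiday on Jan 10 — Jan 3, Jan 4, Jan 5, Jan 6, Jan 9, Jan 11, Jan 12, Jan 13 — lands on Friday, 13 January 2023.
The date cancellation becomes effective: 13 January 2023 + 28 days = 10 February 2023.

10 February 2023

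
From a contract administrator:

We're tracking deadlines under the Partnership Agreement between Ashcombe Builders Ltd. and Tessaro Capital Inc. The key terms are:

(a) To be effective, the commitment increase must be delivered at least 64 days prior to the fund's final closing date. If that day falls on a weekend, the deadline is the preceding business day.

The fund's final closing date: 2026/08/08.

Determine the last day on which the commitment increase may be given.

Counting back 64 calendar days from 2026/08/08 gives 2026/06/05. That is a Friday, so no adjustment is needed.

2026/06/05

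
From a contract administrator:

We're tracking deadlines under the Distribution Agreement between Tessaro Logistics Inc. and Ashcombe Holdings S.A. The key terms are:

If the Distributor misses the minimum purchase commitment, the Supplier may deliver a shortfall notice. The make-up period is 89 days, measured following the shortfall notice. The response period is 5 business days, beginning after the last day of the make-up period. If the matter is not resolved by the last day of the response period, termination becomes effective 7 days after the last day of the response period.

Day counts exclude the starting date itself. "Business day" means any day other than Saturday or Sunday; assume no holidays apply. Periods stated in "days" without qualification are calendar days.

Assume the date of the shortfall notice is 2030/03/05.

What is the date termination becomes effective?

2030/06/14

The last day of the make-up period: 89 calendar days after 2030/03/05 is 2030/06/02.
From Sunday, 2030/06/02, 5 business days (Jun 3, Jun 4, Jun 5, Jun 6, Jun 7, skipping weekends) brings us to Friday, 2030/06/07, which is the last day of the response period.
The date termination becomes effective: 7 calendar days after 2030/06/07 is 2030/06/14.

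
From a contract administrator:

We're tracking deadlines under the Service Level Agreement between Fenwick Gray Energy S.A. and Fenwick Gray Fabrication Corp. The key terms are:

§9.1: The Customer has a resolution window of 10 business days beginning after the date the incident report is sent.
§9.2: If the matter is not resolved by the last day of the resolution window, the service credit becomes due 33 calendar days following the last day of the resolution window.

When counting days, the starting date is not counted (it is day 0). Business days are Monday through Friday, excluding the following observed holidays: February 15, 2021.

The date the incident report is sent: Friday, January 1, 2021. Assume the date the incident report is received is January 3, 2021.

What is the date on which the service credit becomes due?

The last day of the resolution window: 10 business days after Friday, January 1, 2021, skipping weekends — Jan 4, Jan 5, Jan 6, Jan 7, Jan 8, Jan 11, Jan 12, Jan 13, Jan 14, Jan 15 — lands on Friday, January 15, 2021.
The date on which the service credit becomes due: January 15, 2021 + 33 days = February 17, 2021.

February 17, 2021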